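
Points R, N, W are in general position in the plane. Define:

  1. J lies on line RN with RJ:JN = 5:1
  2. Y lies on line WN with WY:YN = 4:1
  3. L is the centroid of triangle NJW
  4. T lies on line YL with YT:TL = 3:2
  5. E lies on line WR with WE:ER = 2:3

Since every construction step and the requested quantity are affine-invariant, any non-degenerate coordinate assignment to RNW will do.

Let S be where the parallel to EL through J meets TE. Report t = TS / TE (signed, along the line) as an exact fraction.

Choose coordinates R = (0, 0), N = (1, 0), W = (0, 1).
1. J lies on line RN with RJ:JN = 5:1 ⇒ J = (5/6, 0)
2. Y lies on line WN with WY:YN = 4:1 ⇒ Y = (4/5, 1/5)
3. L is the centroid of triangle NJW ⇒ L = (11/18, 1/3)
4. T lies on line YL with YT:TL = 3:2 ⇒ T = (103/150, 7/25)
5. E lies on line WR with WE:ER = 2:3 ⇒ E = (0, 3/5)
through J parallel to EL: direction (11/18, -4/15); meets TE at S = (1339/168, -109/35)
S = T + t·(E−T) with t = -297/28

t = -297/28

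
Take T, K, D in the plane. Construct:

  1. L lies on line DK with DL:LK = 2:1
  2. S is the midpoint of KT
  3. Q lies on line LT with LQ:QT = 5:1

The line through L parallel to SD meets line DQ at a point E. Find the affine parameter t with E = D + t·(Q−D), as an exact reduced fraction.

Work in coordinates with T = (0, 0), K = (1, 0), D = (0, 1).
1. L lies on line DK with DL:LK = 2:1 ⇒ L = (2/3, 1/3)
2. S is the midpoint of KT ⇒ S = (1/2, 0)
3. Q lies on line LT with LQ:QT = 5:1 ⇒ Q = (1/9, 1/18)
through L parallel to SD: direction (-1/2, 1); meets DQ at E = (-4/39, 73/39)
E = D + t·(Q−D) with t = -12/13

t = -12/13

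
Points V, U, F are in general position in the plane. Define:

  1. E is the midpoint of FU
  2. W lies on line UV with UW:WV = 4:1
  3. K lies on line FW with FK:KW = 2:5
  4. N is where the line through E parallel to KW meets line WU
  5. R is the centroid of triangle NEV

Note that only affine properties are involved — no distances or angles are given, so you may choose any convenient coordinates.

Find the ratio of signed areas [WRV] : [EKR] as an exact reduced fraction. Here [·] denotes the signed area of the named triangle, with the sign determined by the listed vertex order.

[WRV]:[EKR] = 7/37

Set V = (0, 0), U = (1, 0), F = (0, 1); any affine frame gives the same invariant.
1. E is the midpoint of FU ⇒ E = (1/2, 1/2)
2. W lies on line UV with UW:WV = 4:1 ⇒ W = (1/5, 0)
3. K lies on line FW with FK:KW = 2:5 ⇒ K = (2/35, 5/7)
4. N is where the line through E parallel to KW meets line WU ⇒ N = (3/5, 0)
5. R is the centroid of triangle NEV ⇒ R = (11/30, 1/6)
2·[WRV] = 1/30, 2·[EKR] = 37/210
[WRV]:[EKR] = 1/30:37/210 = 7/37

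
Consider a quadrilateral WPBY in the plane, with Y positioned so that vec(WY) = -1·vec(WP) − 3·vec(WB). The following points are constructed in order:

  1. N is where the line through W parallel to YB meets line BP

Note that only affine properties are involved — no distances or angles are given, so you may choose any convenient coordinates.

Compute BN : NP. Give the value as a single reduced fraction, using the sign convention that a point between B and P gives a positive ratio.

BN:NP = 1/4

Assign W = (0, 0), P = (1, 0), B = (0, 1), Y = (-1, -3) — the answer is frame-independent, so this choice is without loss of generality.
1. N is where the line through W parallel to YB meets line BP ⇒ N = (1/5, 4/5)
N = B + t·(P−B) with t = 1/5, so BN:NP = t:(1−t) = 1/5:4/5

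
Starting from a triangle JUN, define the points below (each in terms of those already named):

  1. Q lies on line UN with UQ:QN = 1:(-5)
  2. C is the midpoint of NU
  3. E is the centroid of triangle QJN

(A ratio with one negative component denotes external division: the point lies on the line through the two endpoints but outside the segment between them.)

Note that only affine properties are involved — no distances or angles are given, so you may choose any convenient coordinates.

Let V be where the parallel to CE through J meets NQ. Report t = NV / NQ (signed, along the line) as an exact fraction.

t = 1/5

Assign J = (0, 0), U = (1, 0), N = (0, 1) — the answer is frame-independent, so this choice is without loss of generality.
1. Q lies on line UN with UQ:QN = 1:(-5) ⇒ Q = (5/4, -1/4)
2. C is the midpoint of NU ⇒ C = (1/2, 1/2)
3. E is the centroid of triangle QJN ⇒ E = (5/12, 1/4)
through J parallel to CE: direction (-1/12, -1/4); meets NQ at V = (1/4, 3/4)
V = N + t·(Q−N) with t = 1/5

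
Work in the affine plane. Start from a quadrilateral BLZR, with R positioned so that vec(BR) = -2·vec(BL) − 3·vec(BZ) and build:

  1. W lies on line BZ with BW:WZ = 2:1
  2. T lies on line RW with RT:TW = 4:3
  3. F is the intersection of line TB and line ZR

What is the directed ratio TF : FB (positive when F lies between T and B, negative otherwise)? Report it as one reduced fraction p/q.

Set B = (0, 0), L = (1, 0), Z = (0, 1), R = (-2, -3); any affine frame gives the same invariant.
1. W lies on line BZ with BW:WZ = 2:1 ⇒ W = (0, 2/3)
2. T lies on line RW with RT:TW = 4:3 ⇒ T = (-6/7, -19/21)
3. F is the intersection of line TB and line ZR ⇒ F = (-18/17, -19/17)
F = T + t·(B−T) with t = -4/17, so TF:FB = t:(1−t) = -4/17:21/17

TF:FB = -4/21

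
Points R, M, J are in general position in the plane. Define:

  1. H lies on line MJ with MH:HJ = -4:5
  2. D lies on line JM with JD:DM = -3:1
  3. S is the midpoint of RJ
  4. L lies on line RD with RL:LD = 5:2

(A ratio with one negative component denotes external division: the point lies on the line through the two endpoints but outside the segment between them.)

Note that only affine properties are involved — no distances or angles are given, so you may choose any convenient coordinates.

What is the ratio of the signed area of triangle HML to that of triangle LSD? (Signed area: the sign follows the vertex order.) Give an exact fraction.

Work in coordinates with R = (0, 0), M = (1, 0), J = (0, 1).
1. H lies on line MJ with MH:HJ = -4:5 ⇒ H = (5, -4)
2. D lies on line JM with JD:DM = -3:1 ⇒ D = (3/2, -1/2)
3. S is the midpoint of RJ ⇒ S = (0, 1/2)
4. L lies on line RD with RL:LD = 5:2 ⇒ L = (15/14, -5/14)
2·[HML] = 8/7, 2·[LSD] = -3/14
[HML]:[LSD] = 8/7:-3/14 = -16/3

[HML]:[LSD] = -16/3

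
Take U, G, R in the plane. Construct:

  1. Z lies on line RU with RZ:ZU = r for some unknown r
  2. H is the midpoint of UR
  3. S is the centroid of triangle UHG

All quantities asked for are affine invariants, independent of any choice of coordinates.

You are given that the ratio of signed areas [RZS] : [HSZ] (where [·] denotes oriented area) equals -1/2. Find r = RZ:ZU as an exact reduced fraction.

Choose coordinates U = (0, 0), G = (1, 0), R = (0, 1).
1. With RZ:ZU = r, write λ = r/(r+1) so Z = R + λ·(U−R); Z is affine-linear in λ
2. H is the midpoint of UR ⇒ H = (0, 1/2)
3. S is the centroid of triangle UHG ⇒ S = (1/3, 1/6)
Every point depending on Z is an affine combination of Z and λ-independent points, so each such coordinate is linear in λ; the λ² term in each signed area is a multiple of (U−R)×(U−R) = 0, so 2·[RZS] and 2·[HSZ] are each linear in λ. Evaluating at λ=0 and λ=1:
  2·[RZS] = 1/3·λ,   2·[HSZ] = -1/3·λ + 1/6
So [RZS]:[HSZ] = (1/3·λ) / (-1/3·λ + 1/6). Setting this equal to -1/2:
  1/3·λ = -1/2·(-1/3·λ + 1/6)  ⇒  λ = -1/2
Then r = λ/(1−λ) = (-1/2)/(3/2) = -1/3. Check: with r = -1/3, Z = (0, 3/2) and [RZS]:[HSZ] = -1/2 as required.

r = -1/3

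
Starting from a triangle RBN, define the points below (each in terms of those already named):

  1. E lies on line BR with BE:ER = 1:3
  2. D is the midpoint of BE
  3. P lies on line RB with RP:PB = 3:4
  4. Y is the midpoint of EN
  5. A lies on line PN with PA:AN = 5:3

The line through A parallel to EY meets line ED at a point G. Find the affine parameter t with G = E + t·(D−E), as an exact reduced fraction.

Choose coordinates R = (0, 0), B = (1, 0), N = (0, 1).
1. E lies on line BR with BE:ER = 1:3 ⇒ E = (3/4, 0)
2. D is the midpoint of BE ⇒ D = (7/8, 0)
3. P lies on line RB with RP:PB = 3:4 ⇒ P = (3/7, 0)
4. Y is the midpoint of EN ⇒ Y = (3/8, 1/2)
5. A lies on line PN with PA:AN = 5:3 ⇒ A = (9/56, 5/8)
through A parallel to EY: direction (-3/8, 1/2); meets ED at G = (141/224, 0)
G = E + t·(D−E) with t = -27/28

t = -27/28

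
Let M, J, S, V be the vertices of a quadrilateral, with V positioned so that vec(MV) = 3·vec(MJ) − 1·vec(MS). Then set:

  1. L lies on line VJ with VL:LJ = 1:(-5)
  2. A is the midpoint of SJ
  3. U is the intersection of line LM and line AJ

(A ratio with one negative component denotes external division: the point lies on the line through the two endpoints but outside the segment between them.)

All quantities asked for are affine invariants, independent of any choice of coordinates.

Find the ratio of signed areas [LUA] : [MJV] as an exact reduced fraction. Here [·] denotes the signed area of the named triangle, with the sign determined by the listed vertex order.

[LUA]:[MJV] = 95/72

Assign M = (0, 0), J = (1, 0), S = (0, 1), V = (3, -1) — the answer is frame-independent, so this choice is without loss of generality.
1. L lies on line VJ with VL:LJ = 1:(-5) ⇒ L = (7/2, -5/4)
2. A is the midpoint of SJ ⇒ A = (1/2, 1/2)
3. U is the intersection of line LM and line AJ ⇒ U = (14/9, -5/9)
2·[LUA] = -95/72, 2·[MJV] = -1
[LUA]:[MJV] = -95/72:-1 = 95/72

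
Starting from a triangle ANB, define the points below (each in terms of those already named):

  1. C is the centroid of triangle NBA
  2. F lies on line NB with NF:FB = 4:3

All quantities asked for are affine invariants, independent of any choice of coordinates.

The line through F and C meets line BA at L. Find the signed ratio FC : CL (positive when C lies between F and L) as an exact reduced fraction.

Set A = (0, 0), N = (1, 0), B = (0, 1); any affine frame gives the same invariant.
1. C is the centroid of triangle NBA ⇒ C = (1/3, 1/3)
2. F lies on line NB with NF:FB = 4:3 ⇒ F = (3/7, 4/7)
line FC meets BA at L = (0, -1/2)
C = F + t·(L−F) with t = 2/9, so FC:CL = 2/9:7/9

FC:CL = 2/7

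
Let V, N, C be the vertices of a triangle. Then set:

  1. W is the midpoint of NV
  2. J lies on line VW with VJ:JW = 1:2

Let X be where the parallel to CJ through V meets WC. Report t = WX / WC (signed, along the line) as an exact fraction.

Choose coordinates V = (0, 0), N = (1, 0), C = (0, 1).
1. W is the midpoint of NV ⇒ W = (1/2, 0)
2. J lies on line VW with VJ:JW = 1:2 ⇒ J = (1/6, 0)
through V parallel to CJ: direction (1/6, -1); meets WC at X = (-1/4, 3/2)
X = W + t·(C−W) with t = 3/2

t = 3/2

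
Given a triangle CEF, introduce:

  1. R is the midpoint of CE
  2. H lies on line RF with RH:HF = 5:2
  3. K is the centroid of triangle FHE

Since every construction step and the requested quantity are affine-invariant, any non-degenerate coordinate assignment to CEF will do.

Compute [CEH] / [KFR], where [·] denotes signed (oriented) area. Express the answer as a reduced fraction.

[CEH]:[KFR] = 30/7

Work in coordinates with C = (0, 0), E = (1, 0), F = (0, 1).
1. R is the midpoint of CE ⇒ R = (1/2, 0)
2. H lies on line RF with RH:HF = 5:2 ⇒ H = (1/7, 5/7)
3. K is the centroid of triangle FHE ⇒ K = (8/21, 4/7)
2·[CEH] = 5/7, 2·[KFR] = 1/6
[CEH]:[KFR] = 5/7:1/6 = 30/7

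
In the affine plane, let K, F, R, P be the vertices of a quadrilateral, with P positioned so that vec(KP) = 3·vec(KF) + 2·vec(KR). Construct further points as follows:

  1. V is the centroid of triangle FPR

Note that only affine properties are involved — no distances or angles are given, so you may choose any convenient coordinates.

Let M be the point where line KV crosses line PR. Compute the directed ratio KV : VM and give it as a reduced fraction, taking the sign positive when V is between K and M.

Assign K = (0, 0), F = (1, 0), R = (0, 1), P = (3, 2) — the answer is frame-independent, so this choice is without loss of generality.
1. V is the centroid of triangle FPR ⇒ V = (4/3, 1)
line KV meets PR at M = (12/5, 9/5)
V = K + t·(M−K) with t = 5/9, so KV:VM = 5/9:4/9

KV:VM = 5/4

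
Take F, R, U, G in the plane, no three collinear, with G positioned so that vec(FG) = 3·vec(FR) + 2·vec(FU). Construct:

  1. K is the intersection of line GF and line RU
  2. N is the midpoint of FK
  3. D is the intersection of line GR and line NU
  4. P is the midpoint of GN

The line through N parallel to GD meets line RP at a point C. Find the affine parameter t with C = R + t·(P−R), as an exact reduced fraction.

Choose coordinates F = (0, 0), R = (1, 0), U = (0, 1), G = (3, 2).
1. K is the intersection of line GF and line RU ⇒ K = (3/5, 2/5)
2. N is the midpoint of FK ⇒ N = (3/10, 1/5)
3. D is the intersection of line GR and line NU ⇒ D = (6/11, -5/11)
4. P is the midpoint of GN ⇒ P = (33/20, 11/10)
through N parallel to GD: direction (-27/11, -27/11); meets RP at C = (23/10, 11/5)
C = R + t·(P−R) with t = 2

t = 2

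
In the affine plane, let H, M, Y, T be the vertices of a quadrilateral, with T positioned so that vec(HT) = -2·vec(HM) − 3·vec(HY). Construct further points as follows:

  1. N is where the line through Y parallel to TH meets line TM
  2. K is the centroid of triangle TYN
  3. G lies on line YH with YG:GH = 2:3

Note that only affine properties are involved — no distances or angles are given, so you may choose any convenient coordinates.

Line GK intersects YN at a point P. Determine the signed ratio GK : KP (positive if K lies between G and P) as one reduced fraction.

GK:KP = 1/5

Assign H = (0, 0), M = (1, 0), Y = (0, 1), T = (-2, -3) — the answer is frame-independent, so this choice is without loss of generality.
1. N is where the line through Y parallel to TH meets line TM ⇒ N = (-4, -5)
2. K is the centroid of triangle TYN ⇒ K = (-2, -7/3)
3. G lies on line YH with YG:GH = 2:3 ⇒ G = (0, 3/5)
line GK meets YN at P = (-12, -17)
K = G + t·(P−G) with t = 1/6, so GK:KP = 1/6:5/6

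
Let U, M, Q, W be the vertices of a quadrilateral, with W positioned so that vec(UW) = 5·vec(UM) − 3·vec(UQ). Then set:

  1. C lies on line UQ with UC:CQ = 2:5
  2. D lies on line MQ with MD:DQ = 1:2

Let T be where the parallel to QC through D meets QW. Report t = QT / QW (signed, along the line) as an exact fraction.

t = 2/15

Work in coordinates with U = (0, 0), M = (1, 0), Q = (0, 1), W = (5, -3).
1. C lies on line UQ with UC:CQ = 2:5 ⇒ C = (0, 2/7)
2. D lies on line MQ with MD:DQ = 1:2 ⇒ D = (2/3, 1/3)
through D parallel to QC: direction (0, -5/7); meets QW at T = (2/3, 7/15)
T = Q + t·(W−Q) with t = 2/15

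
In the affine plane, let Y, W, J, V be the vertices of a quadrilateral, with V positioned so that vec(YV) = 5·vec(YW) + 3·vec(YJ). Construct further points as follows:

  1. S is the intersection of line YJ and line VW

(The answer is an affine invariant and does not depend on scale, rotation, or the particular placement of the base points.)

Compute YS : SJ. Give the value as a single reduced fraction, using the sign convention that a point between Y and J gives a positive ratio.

YS:SJ = -3/7

Choose coordinates Y = (0, 0), W = (1, 0), J = (0, 1), V = (5, 3).
1. S is the intersection of line YJ and line VW ⇒ S = (0, -3/4)
S = Y + t·(J−Y) with t = -3/4, so YS:SJ = t:(1−t) = -3/4:7/4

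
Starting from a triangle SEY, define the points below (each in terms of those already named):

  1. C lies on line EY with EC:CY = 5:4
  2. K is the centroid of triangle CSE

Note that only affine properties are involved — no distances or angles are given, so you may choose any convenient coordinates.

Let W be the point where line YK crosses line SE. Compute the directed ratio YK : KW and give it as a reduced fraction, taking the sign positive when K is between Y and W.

Assign S = (0, 0), E = (1, 0), Y = (0, 1) — the answer is frame-independent, so this choice is without loss of generality.
1. C lies on line EY with EC:CY = 5:4 ⇒ C = (4/9, 5/9)
2. K is the centroid of triangle CSE ⇒ K = (13/27, 5/27)
line YK meets SE at W = (13/22, 0)
K = Y + t·(W−Y) with t = 22/27, so YK:KW = 22/27:5/27

YK:KW = 22/5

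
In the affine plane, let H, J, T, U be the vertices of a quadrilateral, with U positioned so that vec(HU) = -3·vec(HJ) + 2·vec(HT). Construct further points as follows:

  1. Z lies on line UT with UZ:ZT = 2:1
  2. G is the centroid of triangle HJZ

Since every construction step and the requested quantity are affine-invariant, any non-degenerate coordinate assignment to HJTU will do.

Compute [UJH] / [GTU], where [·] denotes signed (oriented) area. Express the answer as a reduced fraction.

[UJH]:[GTU] = -6/5

Set H = (0, 0), J = (1, 0), T = (0, 1), U = (-3, 2); any affine frame gives the same invariant.
1. Z lies on line UT with UZ:ZT = 2:1 ⇒ Z = (-1, 4/3)
2. G is the centroid of triangle HJZ ⇒ G = (0, 4/9)
2·[UJH] = -2, 2·[GTU] = 5/3
[UJH]:[GTU] = -2:5/3 = -6/5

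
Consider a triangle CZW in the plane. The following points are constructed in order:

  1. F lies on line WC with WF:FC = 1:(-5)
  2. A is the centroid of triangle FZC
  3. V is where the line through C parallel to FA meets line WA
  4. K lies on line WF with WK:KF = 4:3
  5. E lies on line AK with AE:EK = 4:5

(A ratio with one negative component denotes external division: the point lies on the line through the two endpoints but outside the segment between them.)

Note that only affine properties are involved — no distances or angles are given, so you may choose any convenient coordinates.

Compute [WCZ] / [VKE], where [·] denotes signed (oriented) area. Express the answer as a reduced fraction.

[WCZ]:[VKE] = -189/25

Assign C = (0, 0), Z = (1, 0), W = (0, 1) — the answer is frame-independent, so this choice is without loss of generality.
1. F lies on line WC with WF:FC = 1:(-5) ⇒ F = (0, 5/4)
2. A is the centroid of triangle FZC ⇒ A = (1/3, 5/12)
3. V is where the line through C parallel to FA meets line WA ⇒ V = (-4/3, 10/3)
4. K lies on line WF with WK:KF = 4:3 ⇒ K = (0, 8/7)
5. E lies on line AK with AE:EK = 4:5 ⇒ E = (5/27, 559/756)
2·[WCZ] = 1, 2·[VKE] = -25/189
[WCZ]:[VKE] = 1:-25/189 = -189/25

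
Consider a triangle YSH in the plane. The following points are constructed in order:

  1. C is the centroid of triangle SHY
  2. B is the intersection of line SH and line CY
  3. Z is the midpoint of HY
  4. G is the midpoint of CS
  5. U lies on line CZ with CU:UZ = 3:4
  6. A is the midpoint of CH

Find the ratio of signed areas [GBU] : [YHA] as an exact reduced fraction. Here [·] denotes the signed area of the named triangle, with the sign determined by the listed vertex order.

Work in coordinates with Y = (0, 0), S = (1, 0), H = (0, 1).
1. C is the centroid of triangle SHY ⇒ C = (1/3, 1/3)
2. B is the intersection of line SH and line CY ⇒ B = (1/2, 1/2)
3. Z is the midpoint of HY ⇒ Z = (0, 1/2)
4. G is the midpoint of CS ⇒ G = (2/3, 1/6)
5. U lies on line CZ with CU:UZ = 3:4 ⇒ U = (4/21, 17/42)
6. A is the midpoint of CH ⇒ A = (1/6, 2/3)
2·[GBU] = 5/42, 2·[YHA] = -1/6
[GBU]:[YHA] = 5/42:-1/6 = -5/7

[GBU]:[YHA] = -5/7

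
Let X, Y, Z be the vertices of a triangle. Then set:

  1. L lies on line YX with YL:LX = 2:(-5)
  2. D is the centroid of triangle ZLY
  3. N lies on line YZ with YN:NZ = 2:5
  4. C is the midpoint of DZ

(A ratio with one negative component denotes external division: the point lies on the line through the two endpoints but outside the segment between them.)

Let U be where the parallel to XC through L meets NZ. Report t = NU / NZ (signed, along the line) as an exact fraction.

t = -24/25

Set X = (0, 0), Y = (1, 0), Z = (0, 1); any affine frame gives the same invariant.
1. L lies on line YX with YL:LX = 2:(-5) ⇒ L = (5/3, 0)
2. D is the centroid of triangle ZLY ⇒ D = (8/9, 1/3)
3. N lies on line YZ with YN:NZ = 2:5 ⇒ N = (5/7, 2/7)
4. C is the midpoint of DZ ⇒ C = (4/9, 2/3)
through L parallel to XC: direction (4/9, 2/3); meets NZ at U = (7/5, -2/5)
U = N + t·(Z−N) with t = -24/25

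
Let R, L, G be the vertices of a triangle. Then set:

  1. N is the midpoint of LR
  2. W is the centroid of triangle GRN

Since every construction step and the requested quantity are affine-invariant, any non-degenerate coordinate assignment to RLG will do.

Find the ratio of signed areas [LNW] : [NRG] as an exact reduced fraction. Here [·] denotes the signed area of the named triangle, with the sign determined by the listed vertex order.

[LNW]:[NRG] = 1/3

Set R = (0, 0), L = (1, 0), G = (0, 1); any affine frame gives the same invariant.
1. N is the midpoint of LR ⇒ N = (1/2, 0)
2. W is the centroid of triangle GRN ⇒ W = (1/6, 1/3)
2·[LNW] = -1/6, 2·[NRG] = -1/2
[LNW]:[NRG] = -1/6:-1/2 = 1/3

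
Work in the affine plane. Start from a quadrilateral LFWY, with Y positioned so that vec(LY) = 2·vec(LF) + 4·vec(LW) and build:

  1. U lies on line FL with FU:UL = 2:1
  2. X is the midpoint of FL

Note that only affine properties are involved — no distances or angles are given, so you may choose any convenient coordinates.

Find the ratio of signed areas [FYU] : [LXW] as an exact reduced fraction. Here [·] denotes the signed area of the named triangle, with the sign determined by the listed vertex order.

Assign L = (0, 0), F = (1, 0), W = (0, 1), Y = (2, 4) — the answer is frame-independent, so this choice is without loss of generality.
1. U lies on line FL with FU:UL = 2:1 ⇒ U = (1/3, 0)
2. X is the midpoint of FL ⇒ X = (1/2, 0)
2·[FYU] = 8/3, 2·[LXW] = 1/2
[FYU]:[LXW] = 8/3:1/2 = 16/3

[FYU]:[LXW] = 16/3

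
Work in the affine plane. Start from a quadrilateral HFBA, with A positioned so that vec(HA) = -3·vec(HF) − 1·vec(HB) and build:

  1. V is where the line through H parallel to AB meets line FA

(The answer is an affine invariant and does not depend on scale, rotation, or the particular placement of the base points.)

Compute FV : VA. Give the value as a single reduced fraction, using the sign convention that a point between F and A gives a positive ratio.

FV:VA = 2/3

Assign H = (0, 0), F = (1, 0), B = (0, 1), A = (-3, -1) — the answer is frame-independent, so this choice is without loss of generality.
1. V is where the line through H parallel to AB meets line FA ⇒ V = (-3/5, -2/5)
V = F + t·(A−F) with t = 2/5, so FV:VA = t:(1−t) = 2/5:3/5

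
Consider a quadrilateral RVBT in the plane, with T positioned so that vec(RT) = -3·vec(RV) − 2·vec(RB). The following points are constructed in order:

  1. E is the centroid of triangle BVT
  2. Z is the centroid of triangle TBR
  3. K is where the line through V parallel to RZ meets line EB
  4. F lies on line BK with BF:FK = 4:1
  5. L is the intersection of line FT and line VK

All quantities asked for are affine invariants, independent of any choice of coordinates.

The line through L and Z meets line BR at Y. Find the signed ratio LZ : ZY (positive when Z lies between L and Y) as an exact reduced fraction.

Choose coordinates R = (0, 0), V = (1, 0), B = (0, 1), T = (-3, -2).
1. E is the centroid of triangle BVT ⇒ E = (-2/3, -1/3)
2. Z is the centroid of triangle TBR ⇒ Z = (-1, -1/3)
3. K is where the line through V parallel to RZ meets line EB ⇒ K = (-4/5, -3/5)
4. F lies on line BK with BF:FK = 4:1 ⇒ F = (-16/25, -7/25)
5. L is the intersection of line FT and line VK ⇒ L = (-46/35, -27/35)
line LZ meets BR at Y = (0, 35/33)
Z = L + t·(Y−L) with t = 11/46, so LZ:ZY = 11/46:35/46

LZ:ZY = 11/35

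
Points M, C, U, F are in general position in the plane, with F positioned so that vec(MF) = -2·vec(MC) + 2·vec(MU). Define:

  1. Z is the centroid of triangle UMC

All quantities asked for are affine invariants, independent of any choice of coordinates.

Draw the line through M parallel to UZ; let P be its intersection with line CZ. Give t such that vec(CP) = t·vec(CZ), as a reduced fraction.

Assign M = (0, 0), C = (1, 0), U = (0, 1), F = (-2, 2) — the answer is frame-independent, so this choice is without loss of generality.
1. Z is the centroid of triangle UMC ⇒ Z = (1/3, 1/3)
through M parallel to UZ: direction (1/3, -2/3); meets CZ at P = (-1/3, 2/3)
P = C + t·(Z−C) with t = 2

t = 2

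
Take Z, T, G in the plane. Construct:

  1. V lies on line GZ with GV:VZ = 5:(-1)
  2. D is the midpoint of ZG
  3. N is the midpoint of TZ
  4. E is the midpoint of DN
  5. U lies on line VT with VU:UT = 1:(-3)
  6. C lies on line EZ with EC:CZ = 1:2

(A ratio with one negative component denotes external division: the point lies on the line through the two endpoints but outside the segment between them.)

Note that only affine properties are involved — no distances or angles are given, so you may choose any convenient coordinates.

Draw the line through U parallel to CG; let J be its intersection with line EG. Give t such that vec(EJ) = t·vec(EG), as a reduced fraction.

t = 35/4

Assign Z = (0, 0), T = (1, 0), G = (0, 1) — the answer is frame-independent, so this choice is without loss of generality.
1. V lies on line GZ with GV:VZ = 5:(-1) ⇒ V = (0, -1/4)
2. D is the midpoint of ZG ⇒ D = (0, 1/2)
3. N is the midpoint of TZ ⇒ N = (1/2, 0)
4. E is the midpoint of DN ⇒ E = (1/4, 1/4)
5. U lies on line VT with VU:UT = 1:(-3) ⇒ U = (-1/2, -3/8)
6. C lies on line EZ with EC:CZ = 1:2 ⇒ C = (1/6, 1/6)
through U parallel to CG: direction (-1/6, 5/6); meets EG at J = (-31/16, 109/16)
J = E + t·(G−E) with t = 35/4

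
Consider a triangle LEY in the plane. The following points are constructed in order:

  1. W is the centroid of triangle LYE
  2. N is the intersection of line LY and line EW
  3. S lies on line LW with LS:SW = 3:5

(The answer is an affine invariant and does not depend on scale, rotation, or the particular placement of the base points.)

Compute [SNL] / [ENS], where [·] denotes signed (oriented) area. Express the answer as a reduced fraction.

[SNL]:[ENS] = 1/5

Choose coordinates L = (0, 0), E = (1, 0), Y = (0, 1).
1. W is the centroid of triangle LYE ⇒ W = (1/3, 1/3)
2. N is the intersection of line LY and line EW ⇒ N = (0, 1/2)
3. S lies on line LW with LS:SW = 3:5 ⇒ S = (1/8, 1/8)
2·[SNL] = 1/16, 2·[ENS] = 5/16
[SNL]:[ENS] = 1/16:5/16 = 1/5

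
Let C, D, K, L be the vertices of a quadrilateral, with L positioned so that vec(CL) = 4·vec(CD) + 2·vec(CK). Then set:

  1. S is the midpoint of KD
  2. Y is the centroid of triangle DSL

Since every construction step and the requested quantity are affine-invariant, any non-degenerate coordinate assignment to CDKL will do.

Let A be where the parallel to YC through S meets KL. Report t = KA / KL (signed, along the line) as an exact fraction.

Assign C = (0, 0), D = (1, 0), K = (0, 1), L = (4, 2) — the answer is frame-independent, so this choice is without loss of generality.
1. S is the midpoint of KD ⇒ S = (1/2, 1/2)
2. Y is the centroid of triangle DSL ⇒ Y = (11/6, 5/6)
through S parallel to YC: direction (-11/6, -5/6); meets KL at A = (32/9, 17/9)
A = K + t·(L−K) with t = 8/9

t = 8/9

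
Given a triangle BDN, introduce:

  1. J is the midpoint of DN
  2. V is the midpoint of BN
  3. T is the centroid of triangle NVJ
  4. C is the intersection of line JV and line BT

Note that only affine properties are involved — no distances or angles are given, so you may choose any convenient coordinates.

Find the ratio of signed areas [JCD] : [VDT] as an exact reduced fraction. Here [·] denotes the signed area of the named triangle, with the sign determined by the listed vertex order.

Work in coordinates with B = (0, 0), D = (1, 0), N = (0, 1).
1. J is the midpoint of DN ⇒ J = (1/2, 1/2)
2. V is the midpoint of BN ⇒ V = (0, 1/2)
3. T is the centroid of triangle NVJ ⇒ T = (1/6, 2/3)
4. C is the intersection of line JV and line BT ⇒ C = (1/8, 1/2)
2·[JCD] = 3/16, 2·[VDT] = 1/4
[JCD]:[VDT] = 3/16:1/4 = 3/4

[JCD]:[VDT] = 3/4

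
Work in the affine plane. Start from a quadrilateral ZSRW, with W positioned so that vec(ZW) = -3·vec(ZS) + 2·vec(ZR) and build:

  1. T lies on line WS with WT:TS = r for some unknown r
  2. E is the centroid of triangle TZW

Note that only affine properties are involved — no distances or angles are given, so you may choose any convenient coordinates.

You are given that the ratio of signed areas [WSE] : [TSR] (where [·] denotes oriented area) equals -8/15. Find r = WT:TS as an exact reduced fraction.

Assign Z = (0, 0), S = (1, 0), R = (0, 1), W = (-3, 2) — the answer is frame-independent, so this choice is without loss of generality.
1. With WT:TS = r, write λ = r/(r+1) so T = W + λ·(S−W); T is affine-linear in λ
2. E is the centroid of triangle TZW ⇒ E is an affine combination of earlier points and hence also affine-linear in λ
Every point depending on T is an affine combination of T and λ-independent points, so each such coordinate is linear in λ; the λ² term in each signed area is a multiple of (S−W)×(S−W) = 0, so 2·[WSE] and 2·[TSR] are each linear in λ. Evaluating at λ=0 and λ=1:
  2·[WSE] = -2/3,   2·[TSR] = -2·λ + 2
So [WSE]:[TSR] = (-2/3) / (-2·λ + 2). Setting this equal to -8/15:
  -2/3 = -8/15·(-2·λ + 2)  ⇒  λ = 3/8
Then r = λ/(1−λ) = (3/8)/(5/8) = 3/5. Check: with r = 3/5, T = (-3/2, 5/4) and [WSE]:[TSR] = -8/15 as required.

r = 3/5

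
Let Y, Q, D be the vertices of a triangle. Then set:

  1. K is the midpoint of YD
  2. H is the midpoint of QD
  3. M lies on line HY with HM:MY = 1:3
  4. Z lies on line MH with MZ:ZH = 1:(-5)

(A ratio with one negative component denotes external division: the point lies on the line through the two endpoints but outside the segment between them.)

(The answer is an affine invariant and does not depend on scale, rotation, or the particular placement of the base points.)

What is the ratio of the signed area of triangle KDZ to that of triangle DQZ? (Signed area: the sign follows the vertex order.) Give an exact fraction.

Assign Y = (0, 0), Q = (1, 0), D = (0, 1) — the answer is frame-independent, so this choice is without loss of generality.
1. K is the midpoint of YD ⇒ K = (0, 1/2)
2. H is the midpoint of QD ⇒ H = (1/2, 1/2)
3. M lies on line HY with HM:MY = 1:3 ⇒ M = (3/8, 3/8)
4. Z lies on line MH with MZ:ZH = 1:(-5) ⇒ Z = (11/32, 11/32)
2·[KDZ] = -11/64, 2·[DQZ] = -5/16
[KDZ]:[DQZ] = -11/64:-5/16 = 11/20

[KDZ]:[DQZ] = 11/20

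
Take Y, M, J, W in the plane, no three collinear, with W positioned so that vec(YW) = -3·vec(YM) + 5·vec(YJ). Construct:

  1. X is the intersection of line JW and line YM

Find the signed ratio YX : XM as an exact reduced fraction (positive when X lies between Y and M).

Work in coordinates with Y = (0, 0), M = (1, 0), J = (0, 1), W = (-3, 5).
1. X is the intersection of line JW and line YM ⇒ X = (3/4, 0)
X = Y + t·(M−Y) with t = 3/4, so YX:XM = t:(1−t) = 3/4:1/4

YX:XM = 3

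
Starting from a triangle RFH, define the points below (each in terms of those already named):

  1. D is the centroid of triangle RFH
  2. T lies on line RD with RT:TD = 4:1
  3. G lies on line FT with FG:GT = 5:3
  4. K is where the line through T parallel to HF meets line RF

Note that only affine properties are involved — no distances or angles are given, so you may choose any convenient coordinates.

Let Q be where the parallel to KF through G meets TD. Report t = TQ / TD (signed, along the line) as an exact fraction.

Assign R = (0, 0), F = (1, 0), H = (0, 1) — the answer is frame-independent, so this choice is without loss of generality.
1. D is the centroid of triangle RFH ⇒ D = (1/3, 1/3)
2. T lies on line RD with RT:TD = 4:1 ⇒ T = (4/15, 4/15)
3. G lies on line FT with FG:GT = 5:3 ⇒ G = (13/24, 1/6)
4. K is where the line through T parallel to HF meets line RF ⇒ K = (8/15, 0)
through G parallel to KF: direction (7/15, 0); meets TD at Q = (1/6, 1/6)
Q = T + t·(D−T) with t = -3/2

t = -3/2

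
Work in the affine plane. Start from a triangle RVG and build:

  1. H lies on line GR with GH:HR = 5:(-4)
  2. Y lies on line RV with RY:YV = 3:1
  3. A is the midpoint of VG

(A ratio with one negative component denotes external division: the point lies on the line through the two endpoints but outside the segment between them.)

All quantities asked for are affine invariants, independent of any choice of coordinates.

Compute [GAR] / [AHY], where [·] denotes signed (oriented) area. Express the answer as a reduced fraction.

[GAR]:[AHY] = -4/11

Assign R = (0, 0), V = (1, 0), G = (0, 1) — the answer is frame-independent, so this choice is without loss of generality.
1. H lies on line GR with GH:HR = 5:(-4) ⇒ H = (0, -4)
2. Y lies on line RV with RY:YV = 3:1 ⇒ Y = (3/4, 0)
3. A is the midpoint of VG ⇒ A = (1/2, 1/2)
2·[GAR] = -1/2, 2·[AHY] = 11/8
[GAR]:[AHY] = -1/2:11/8 = -4/11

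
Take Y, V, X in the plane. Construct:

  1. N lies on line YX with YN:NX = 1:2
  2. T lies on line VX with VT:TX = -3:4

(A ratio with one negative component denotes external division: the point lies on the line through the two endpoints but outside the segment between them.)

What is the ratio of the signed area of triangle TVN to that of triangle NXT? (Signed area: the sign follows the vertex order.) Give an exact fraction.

Set Y = (0, 0), V = (1, 0), X = (0, 1); any affine frame gives the same invariant.
1. N lies on line YX with YN:NX = 1:2 ⇒ N = (0, 1/3)
2. T lies on line VX with VT:TX = -3:4 ⇒ T = (4, -3)
2·[TVN] = 2, 2·[NXT] = -8/3
[TVN]:[NXT] = 2:-8/3 = -3/4

[TVN]:[NXT] = -3/4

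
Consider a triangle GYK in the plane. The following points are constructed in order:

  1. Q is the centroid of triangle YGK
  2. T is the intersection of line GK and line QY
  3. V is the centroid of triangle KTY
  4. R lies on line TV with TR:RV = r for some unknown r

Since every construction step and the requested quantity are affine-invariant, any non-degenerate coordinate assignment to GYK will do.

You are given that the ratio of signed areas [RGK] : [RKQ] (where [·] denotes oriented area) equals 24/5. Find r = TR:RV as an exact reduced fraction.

Choose coordinates G = (0, 0), Y = (1, 0), K = (0, 1).
1. Q is the centroid of triangle YGK ⇒ Q = (1/3, 1/3)
2. T is the intersection of line GK and line QY ⇒ T = (0, 1/2)
3. V is the centroid of triangle KTY ⇒ V = (1/3, 1/2)
4. With TR:RV = r, write λ = r/(r+1) so R = T + λ·(V−T); R is affine-linear in λ
Every point depending on R is an affine combination of R and λ-independent points, so each such coordinate is linear in λ; the λ² term in each signed area is a multiple of (V−T)×(V−T) = 0, so 2·[RGK] and 2·[RKQ] are each linear in λ. Evaluating at λ=0 and λ=1:
  2·[RGK] = -1/3·λ,   2·[RKQ] = 2/9·λ − 1/6
So [RGK]:[RKQ] = (-1/3·λ) / (2/9·λ − 1/6). Setting this equal to 24/5:
  -1/3·λ = 24/5·(2/9·λ − 1/6)  ⇒  λ = 4/7
Then r = λ/(1−λ) = (4/7)/(3/7) = 4/3. Check: with r = 4/3, R = (4/21, 1/2) and [RGK]:[RKQ] = 24/5 as required.

r = 4/3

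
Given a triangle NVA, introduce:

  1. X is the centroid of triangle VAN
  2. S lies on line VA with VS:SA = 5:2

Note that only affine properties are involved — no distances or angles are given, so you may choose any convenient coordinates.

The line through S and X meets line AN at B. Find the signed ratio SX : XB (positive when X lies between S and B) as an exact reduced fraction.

Work in coordinates with N = (0, 0), V = (1, 0), A = (0, 1).
1. X is the centroid of triangle VAN ⇒ X = (1/3, 1/3)
2. S lies on line VA with VS:SA = 5:2 ⇒ S = (2/7, 5/7)
line SX meets AN at B = (0, 3)
X = S + t·(B−S) with t = -1/6, so SX:XB = -1/6:7/6

SX:XB = -1/7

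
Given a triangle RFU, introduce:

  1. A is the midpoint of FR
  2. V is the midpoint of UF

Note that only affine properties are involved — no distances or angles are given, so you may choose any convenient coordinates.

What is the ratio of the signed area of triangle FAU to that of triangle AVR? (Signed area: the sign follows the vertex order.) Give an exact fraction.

Set R = (0, 0), F = (1, 0), U = (0, 1); any affine frame gives the same invariant.
1. A is the midpoint of FR ⇒ A = (1/2, 0)
2. V is the midpoint of UF ⇒ V = (1/2, 1/2)
2·[FAU] = -1/2, 2·[AVR] = 1/4
[FAU]:[AVR] = -1/2:1/4 = -2

[FAU]:[AVR] = -2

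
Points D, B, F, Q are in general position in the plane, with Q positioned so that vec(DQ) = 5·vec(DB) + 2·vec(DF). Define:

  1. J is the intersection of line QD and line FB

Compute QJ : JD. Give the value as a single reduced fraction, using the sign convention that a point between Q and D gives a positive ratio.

QJ:JD = 6

Choose coordinates D = (0, 0), B = (1, 0), F = (0, 1), Q = (5, 2).
1. J is the intersection of line QD and line FB ⇒ J = (5/7, 2/7)
J = Q + t·(D−Q) with t = 6/7, so QJ:JD = t:(1−t) = 6/7:1/7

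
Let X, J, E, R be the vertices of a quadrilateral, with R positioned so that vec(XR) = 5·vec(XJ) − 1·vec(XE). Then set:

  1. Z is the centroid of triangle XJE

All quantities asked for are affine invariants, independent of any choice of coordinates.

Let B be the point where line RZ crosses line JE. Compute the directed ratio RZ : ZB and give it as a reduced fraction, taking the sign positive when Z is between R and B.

RZ:ZB = -10

Assign X = (0, 0), J = (1, 0), E = (0, 1), R = (5, -1) — the answer is frame-independent, so this choice is without loss of generality.
1. Z is the centroid of triangle XJE ⇒ Z = (1/3, 1/3)
line RZ meets JE at B = (4/5, 1/5)
Z = R + t·(B−R) with t = 10/9, so RZ:ZB = 10/9:-1/9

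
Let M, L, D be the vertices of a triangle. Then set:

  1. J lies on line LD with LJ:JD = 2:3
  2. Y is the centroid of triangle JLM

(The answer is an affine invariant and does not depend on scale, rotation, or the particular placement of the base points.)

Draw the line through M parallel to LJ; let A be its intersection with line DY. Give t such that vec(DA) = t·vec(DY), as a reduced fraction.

t = 3

Set M = (0, 0), L = (1, 0), D = (0, 1); any affine frame gives the same invariant.
1. J lies on line LD with LJ:JD = 2:3 ⇒ J = (3/5, 2/5)
2. Y is the centroid of triangle JLM ⇒ Y = (8/15, 2/15)
through M parallel to LJ: direction (-2/5, 2/5); meets DY at A = (8/5, -8/5)
A = D + t·(Y−D) with t = 3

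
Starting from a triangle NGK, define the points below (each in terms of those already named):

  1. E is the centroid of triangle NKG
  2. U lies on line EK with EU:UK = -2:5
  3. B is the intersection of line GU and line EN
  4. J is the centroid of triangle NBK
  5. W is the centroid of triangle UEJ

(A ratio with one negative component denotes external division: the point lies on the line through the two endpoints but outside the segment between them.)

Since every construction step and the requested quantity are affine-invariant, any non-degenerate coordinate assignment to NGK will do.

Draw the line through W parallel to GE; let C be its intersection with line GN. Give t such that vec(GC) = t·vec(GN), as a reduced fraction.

Work in coordinates with N = (0, 0), G = (1, 0), K = (0, 1).
1. E is the centroid of triangle NKG ⇒ E = (1/3, 1/3)
2. U lies on line EK with EU:UK = -2:5 ⇒ U = (5/9, -1/9)
3. B is the intersection of line GU and line EN ⇒ B = (-1/3, -1/3)
4. J is the centroid of triangle NBK ⇒ J = (-1/9, 2/9)
5. W is the centroid of triangle UEJ ⇒ W = (7/27, 4/27)
through W parallel to GE: direction (-2/3, 1/3); meets GN at C = (5/9, 0)
C = G + t·(N−G) with t = 4/9

t = 4/9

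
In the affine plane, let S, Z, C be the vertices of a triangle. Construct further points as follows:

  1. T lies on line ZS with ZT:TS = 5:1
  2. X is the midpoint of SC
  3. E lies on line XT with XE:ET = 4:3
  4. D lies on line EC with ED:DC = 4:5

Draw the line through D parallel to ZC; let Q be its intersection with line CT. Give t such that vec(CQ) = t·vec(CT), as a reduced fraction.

Choose coordinates S = (0, 0), Z = (1, 0), C = (0, 1).
1. T lies on line ZS with ZT:TS = 5:1 ⇒ T = (1/6, 0)
2. X is the midpoint of SC ⇒ X = (0, 1/2)
3. E lies on line XT with XE:ET = 4:3 ⇒ E = (2/21, 3/14)
4. D lies on line EC with ED:DC = 4:5 ⇒ D = (10/189, 71/126)
through D parallel to ZC: direction (-1, 1); meets CT at Q = (29/378, 34/63)
Q = C + t·(T−C) with t = 29/63

t = 29/63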